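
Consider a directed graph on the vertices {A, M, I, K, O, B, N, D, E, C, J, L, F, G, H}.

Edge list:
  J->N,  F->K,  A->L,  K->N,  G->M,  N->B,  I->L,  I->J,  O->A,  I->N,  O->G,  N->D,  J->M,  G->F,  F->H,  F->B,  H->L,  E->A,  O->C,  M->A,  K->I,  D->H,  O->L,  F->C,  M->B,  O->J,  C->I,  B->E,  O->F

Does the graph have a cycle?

DFS with white/gray/black marking, starting from I:
I gray
  L gray
  L black
  N gray
    D gray
      H gray
        H→L: L black — skip
      H black
    D black
    B gray
      E gray
        A gray
          A→L: L black — skip
        A black
      E black
    B black
  N black
  J gray
    J→N: N black — skip
    M gray
      M→B: B black — skip
      M→A: A black — skip
    M black
  J black
I black
K gray
  K→I: I black — skip
  K→N: N black — skip
K black
O gray
  F gray
    F→K: K black — skip
    C gray
      C→I: I black — skip
    C black
    F→B: B black — skip
    F→H: H black — skip
  F black
  O→A: A black — skip
  G gray
    G→M: M black — skip
    G→F: F black — skip
  G black
  O→L: L black — skip
  O→C: C black — skip
  O→J: J black — skip
O black
Every edge goes to a white or black vertex — no back edge, so the graph is acyclic.

No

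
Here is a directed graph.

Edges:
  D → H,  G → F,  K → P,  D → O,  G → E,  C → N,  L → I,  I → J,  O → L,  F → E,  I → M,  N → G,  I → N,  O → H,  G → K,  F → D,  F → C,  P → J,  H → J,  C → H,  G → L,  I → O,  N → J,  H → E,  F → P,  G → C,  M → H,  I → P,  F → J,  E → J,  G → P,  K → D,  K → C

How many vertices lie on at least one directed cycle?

9

A vertex is on a directed cycle iff it belongs to a strongly connected component of size ≥ 2 (or has a self-loop).
The vertices on cycles are {C, D, F, G, I, K, L, N, O} — 9 in total.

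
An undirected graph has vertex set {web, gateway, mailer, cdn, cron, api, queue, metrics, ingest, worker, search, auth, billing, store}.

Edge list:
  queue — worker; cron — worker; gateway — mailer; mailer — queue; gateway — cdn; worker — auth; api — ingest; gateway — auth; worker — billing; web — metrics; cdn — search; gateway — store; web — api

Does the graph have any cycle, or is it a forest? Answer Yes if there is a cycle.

Yes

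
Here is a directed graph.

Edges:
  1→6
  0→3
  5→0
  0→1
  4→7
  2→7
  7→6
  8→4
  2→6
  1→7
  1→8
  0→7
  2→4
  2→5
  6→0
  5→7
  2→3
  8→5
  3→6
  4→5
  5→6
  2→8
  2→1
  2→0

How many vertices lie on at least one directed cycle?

A vertex is on a directed cycle iff it belongs to a strongly connected component of size ≥ 2 (or has a self-loop).
The vertices on cycles are {0, 1, 3, 4, 5, 6, 7, 8} — 8 in total.

8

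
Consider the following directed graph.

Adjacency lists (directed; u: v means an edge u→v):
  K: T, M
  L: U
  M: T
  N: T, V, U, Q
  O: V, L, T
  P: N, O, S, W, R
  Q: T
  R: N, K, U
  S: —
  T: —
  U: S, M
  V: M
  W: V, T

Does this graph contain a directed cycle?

DFS with white/gray/black marking, starting from T:
T gray
T black
K gray
  K→T: T black — skip
  M gray
    M→T: T black — skip
  M black
K black
L gray
  U gray
    S gray
    S black
    U→M: M black — skip
  U black
L black
N gray
  N→T: T black — skip
  V gray
    V→M: M black — skip
  V black
  N→U: U black — skip
  Q gray
    Q→T: T black — skip
  Q black
N black
O gray
  O→V: V black — skip
  O→L: L black — skip
  O→T: T black — skip
O black
P gray
  P→N: N black — skip
  P→O: O black — skip
  P→S: S black — skip
  W gray
    W→V: V black — skip
    W→T: T black — skip
  W black
  R gray
    R→N: N black — skip
    R→K: K black — skip
    R→U: U black — skip
  R black
P black
Every edge goes to a white or black vertex — no back edge, so the graph is acyclic.

No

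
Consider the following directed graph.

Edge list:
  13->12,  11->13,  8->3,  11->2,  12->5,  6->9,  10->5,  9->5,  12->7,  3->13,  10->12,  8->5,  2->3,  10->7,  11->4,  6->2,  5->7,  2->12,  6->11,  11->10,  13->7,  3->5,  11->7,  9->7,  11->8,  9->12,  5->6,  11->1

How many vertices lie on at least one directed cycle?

10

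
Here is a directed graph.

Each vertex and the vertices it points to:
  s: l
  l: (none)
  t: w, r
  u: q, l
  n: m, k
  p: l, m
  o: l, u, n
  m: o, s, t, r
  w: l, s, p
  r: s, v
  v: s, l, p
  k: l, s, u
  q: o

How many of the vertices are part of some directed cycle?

A vertex is on a directed cycle iff it belongs to a strongly connected component of size ≥ 2 (or has a self-loop).
The vertices on cycles are {k, m, n, o, p, q, r, t, u, v, w} — 11 in total.

11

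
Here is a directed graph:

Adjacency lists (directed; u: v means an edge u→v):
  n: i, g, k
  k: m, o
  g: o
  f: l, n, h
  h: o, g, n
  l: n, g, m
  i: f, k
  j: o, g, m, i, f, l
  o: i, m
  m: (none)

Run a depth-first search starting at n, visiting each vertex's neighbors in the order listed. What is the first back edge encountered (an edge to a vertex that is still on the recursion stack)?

l->n

DFS from n (visiting each vertex's neighbors in the order listed); mark gray on enter, black on exit:
n gray
  i gray
    f gray
      l gray
        l→n: n is gray → back edge
First back edge: l → n.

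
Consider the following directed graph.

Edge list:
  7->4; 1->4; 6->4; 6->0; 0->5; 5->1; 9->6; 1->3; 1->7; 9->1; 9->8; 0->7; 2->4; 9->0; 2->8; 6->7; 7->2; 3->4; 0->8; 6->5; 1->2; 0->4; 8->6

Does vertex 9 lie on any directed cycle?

No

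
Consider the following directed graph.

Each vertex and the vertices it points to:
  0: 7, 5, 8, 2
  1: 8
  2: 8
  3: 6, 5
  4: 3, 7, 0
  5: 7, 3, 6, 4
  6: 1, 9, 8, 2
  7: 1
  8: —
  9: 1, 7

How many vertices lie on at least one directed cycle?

4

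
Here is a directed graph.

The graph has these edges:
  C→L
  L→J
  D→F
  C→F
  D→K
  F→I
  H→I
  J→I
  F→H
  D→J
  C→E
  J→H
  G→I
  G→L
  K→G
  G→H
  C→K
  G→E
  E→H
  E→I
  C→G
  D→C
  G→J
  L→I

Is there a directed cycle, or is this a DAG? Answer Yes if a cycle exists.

DFS with white/gray/black marking, starting from I:
I gray
I black
C gray
  F gray
    F→I: I black — skip
    H gray
      H→I: I black — skip
    H black
  F black
  E gray
    E→H: H black — skip
    E→I: I black — skip
  E black
  K gray
    G gray
      G→I: I black — skip
      J gray
        J→I: I black — skip
        J→H: H black — skip
      J black
      G→E: E black — skip
      G→H: H black — skip
      L gray
        L→J: J black — skip
        L→I: I black — skip
      L black
    G black
  K black
  C→G: G black — skip
  C→L: L black — skip
C black
D gray
  D→F: F black — skip
  D→C: C black — skip
  D→K: K black — skip
  D→J: J black — skip
D black
Every edge goes to a white or black vertex — no back edge, so the graph is acyclic.

No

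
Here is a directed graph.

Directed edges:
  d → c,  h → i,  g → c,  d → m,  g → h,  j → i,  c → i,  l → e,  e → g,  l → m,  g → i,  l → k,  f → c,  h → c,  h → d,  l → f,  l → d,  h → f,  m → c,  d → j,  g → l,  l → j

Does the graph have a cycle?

Yes

DFS with white/gray/black marking, starting from i:
i gray
i black
c gray
  c→i: i black — skip
c black
d gray
  m gray
    m→c: c black — skip
  m black
  j gray
    j→i: i black — skip
  j black
  d→c: c black — skip
d black
e gray
  g gray
    g→c: c black — skip
    h gray
      h→i: i black — skip
      h→d: d black — skip
      h→c: c black — skip
      f gray
        f→c: c black — skip
      f black
    h black
    g→i: i black — skip
    l gray
      k gray
      k black
      l→j: j black — skip
      l→d: d black — skip
      l→f: f black — skip
      l→e: e is gray → back edge
Back edge found, so a cycle exists: e → g → l → e.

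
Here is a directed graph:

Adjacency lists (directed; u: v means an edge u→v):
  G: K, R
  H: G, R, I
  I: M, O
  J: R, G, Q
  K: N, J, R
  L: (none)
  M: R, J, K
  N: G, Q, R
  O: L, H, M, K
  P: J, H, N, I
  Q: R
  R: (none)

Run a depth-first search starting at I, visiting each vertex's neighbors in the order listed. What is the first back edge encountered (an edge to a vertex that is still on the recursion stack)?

DFS from I (visiting each vertex's neighbors in the order listed); mark gray on enter, black on exit:
I gray
  M gray
    R gray
    R black
    J gray
      J→R: R black — skip
      G gray
        K gray
          N gray
            N→G: G is gray → back edge
First back edge: N → G.

N->G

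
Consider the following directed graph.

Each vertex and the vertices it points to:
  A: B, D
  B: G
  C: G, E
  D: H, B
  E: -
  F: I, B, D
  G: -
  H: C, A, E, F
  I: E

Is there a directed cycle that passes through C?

C lies on a cycle iff there is a path from C back to itself.
Exploring from C, it never reaches itself; equivalently, its strongly connected component is a singleton.

No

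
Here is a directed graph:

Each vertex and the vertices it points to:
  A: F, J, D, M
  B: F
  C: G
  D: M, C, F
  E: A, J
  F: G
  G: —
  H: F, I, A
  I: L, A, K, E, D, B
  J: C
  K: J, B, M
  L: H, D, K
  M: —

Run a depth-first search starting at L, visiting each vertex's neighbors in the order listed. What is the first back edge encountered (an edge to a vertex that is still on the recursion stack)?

I->L

DFS from L (visiting each vertex's neighbors in the order listed); mark gray on enter, black on exit:
L gray
  H gray
    F gray
      G gray
      G black
    F black
    I gray
      I→L: L is gray → back edge
First back edge: I → L.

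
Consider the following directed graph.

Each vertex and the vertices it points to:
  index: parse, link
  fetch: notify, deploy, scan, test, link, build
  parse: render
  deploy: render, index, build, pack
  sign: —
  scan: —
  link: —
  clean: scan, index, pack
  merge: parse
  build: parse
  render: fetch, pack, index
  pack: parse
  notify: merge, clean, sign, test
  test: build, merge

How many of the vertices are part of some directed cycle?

11

A vertex is on a directed cycle iff it belongs to a strongly connected component of size ≥ 2 (or has a self-loop).
The vertices on cycles are {pack, test, build, clean, fetch, index, merge, parse, deploy, notify, render} — 11 in total.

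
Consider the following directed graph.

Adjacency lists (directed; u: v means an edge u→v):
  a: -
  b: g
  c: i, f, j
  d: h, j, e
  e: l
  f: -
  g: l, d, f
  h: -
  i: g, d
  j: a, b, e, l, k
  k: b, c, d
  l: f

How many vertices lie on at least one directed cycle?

7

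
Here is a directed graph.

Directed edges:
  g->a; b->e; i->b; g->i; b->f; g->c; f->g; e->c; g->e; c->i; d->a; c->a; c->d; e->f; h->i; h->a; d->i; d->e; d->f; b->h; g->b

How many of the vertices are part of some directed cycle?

A vertex is on a directed cycle iff it belongs to a strongly connected component of size ≥ 2 (or has a self-loop).
The vertices on cycles are {b, c, d, e, f, g, h, i} — 8 in total.

8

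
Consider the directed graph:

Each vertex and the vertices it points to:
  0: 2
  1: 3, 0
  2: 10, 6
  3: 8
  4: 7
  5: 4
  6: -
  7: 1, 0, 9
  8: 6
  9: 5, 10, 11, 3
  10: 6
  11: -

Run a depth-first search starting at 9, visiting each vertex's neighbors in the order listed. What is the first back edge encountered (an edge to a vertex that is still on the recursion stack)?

7->9

DFS from 9 (visiting each vertex's neighbors in the order listed); mark gray on enter, black on exit:
9 gray
  5 gray
    4 gray
      7 gray
        1 gray
          3 gray
            8 gray
              6 gray
              6 black
            8 black
          3 black
          0 gray
            2 gray
              10 gray
                10→6: 6 black — skip
              10 black
              2→6: 6 black — skip
            2 black
          0 black
        1 black
        7→0: 0 black — skip
        7→9: 9 is gray → back edge
First back edge: 7 → 9.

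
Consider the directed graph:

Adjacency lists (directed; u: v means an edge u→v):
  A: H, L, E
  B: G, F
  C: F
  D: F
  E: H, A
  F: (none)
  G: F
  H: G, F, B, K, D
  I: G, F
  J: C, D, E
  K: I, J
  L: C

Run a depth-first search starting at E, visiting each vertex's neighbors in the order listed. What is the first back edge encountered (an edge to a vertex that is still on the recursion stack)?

DFS from E (visiting each vertex's neighbors in the order listed); mark gray on enter, black on exit:
E gray
  H gray
    G gray
      F gray
      F black
    G black
    H→F: F black — skip
    B gray
      B→G: G black — skip
      B→F: F black — skip
    B black
    K gray
      I gray
        I→G: G black — skip
        I→F: F black — skip
      I black
      J gray
        C gray
          C→F: F black — skip
        C black
        D gray
          D→F: F black — skip
        D black
        J→E: E is gray → back edge
First back edge: J → E.

J→E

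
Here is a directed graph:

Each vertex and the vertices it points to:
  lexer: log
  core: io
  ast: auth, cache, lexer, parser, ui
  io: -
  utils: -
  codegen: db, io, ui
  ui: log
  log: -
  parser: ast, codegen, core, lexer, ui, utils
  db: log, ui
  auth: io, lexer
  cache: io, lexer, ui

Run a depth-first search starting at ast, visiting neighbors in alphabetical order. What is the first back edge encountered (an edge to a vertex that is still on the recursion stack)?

parser→ast

DFS from ast (visiting neighbors in alphabetical order); mark gray on enter, black on exit:
ast gray
  auth gray
    io gray
    io black
    lexer gray
      log gray
      log black
    lexer black
  auth black
  cache gray
    cache→io: io black — skip
    cache→lexer: lexer black — skip
    ui gray
      ui→log: log black — skip
    ui black
  cache black
  ast→lexer: lexer black — skip
  parser gray
    parser→ast: ast is gray → back edge
First back edge: parser → ast.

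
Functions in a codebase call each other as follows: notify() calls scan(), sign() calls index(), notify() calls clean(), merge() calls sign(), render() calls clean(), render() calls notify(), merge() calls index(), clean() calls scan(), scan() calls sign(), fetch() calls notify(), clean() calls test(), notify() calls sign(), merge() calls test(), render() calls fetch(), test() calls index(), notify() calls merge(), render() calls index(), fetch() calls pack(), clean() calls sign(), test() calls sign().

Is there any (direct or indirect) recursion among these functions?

DFS with white/gray/black marking, starting from notify:
notify gray
  merge gray
    index gray
    index black
    sign gray
      sign→index: index black — skip
    sign black
    test gray
      test→index: index black — skip
      test→sign: sign black — skip
    test black
  merge black
  clean gray
    clean→sign: sign black — skip
    scan gray
      scan→sign: sign black — skip
    scan black
    clean→test: test black — skip
  clean black
  notify→sign: sign black — skip
  notify→scan: scan black — skip
notify black
pack gray
pack black
fetch gray
  fetch→pack: pack black — skip
  fetch→notify: notify black — skip
fetch black
render gray
  render→clean: clean black — skip
  render→fetch: fetch black — skip
  render→notify: notify black — skip
  render→index: index black — skip
render black
Every edge goes to a white or black vertex — no back edge, so the graph is acyclic.

No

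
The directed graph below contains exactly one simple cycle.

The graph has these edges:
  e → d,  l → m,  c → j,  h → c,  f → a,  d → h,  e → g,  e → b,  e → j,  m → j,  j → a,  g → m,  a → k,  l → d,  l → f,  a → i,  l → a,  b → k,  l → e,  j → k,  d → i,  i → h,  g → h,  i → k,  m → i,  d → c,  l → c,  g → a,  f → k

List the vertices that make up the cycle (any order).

a, c, h, i, j

DFS with gray/black marking from c:
c gray
  j gray
    k gray
    k black
    a gray
      a→k: k black — skip
      i gray
        i→k: k black — skip
        h gray
          h→c: c is gray → back edge
Back edge closes the cycle c → j → a → i → h → c; its vertices are {a, c, h, i, j}.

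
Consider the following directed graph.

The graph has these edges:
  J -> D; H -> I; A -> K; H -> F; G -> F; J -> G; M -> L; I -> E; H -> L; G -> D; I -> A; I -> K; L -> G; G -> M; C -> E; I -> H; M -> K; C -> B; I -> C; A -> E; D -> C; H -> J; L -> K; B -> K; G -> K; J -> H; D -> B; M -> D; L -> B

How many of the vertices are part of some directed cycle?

6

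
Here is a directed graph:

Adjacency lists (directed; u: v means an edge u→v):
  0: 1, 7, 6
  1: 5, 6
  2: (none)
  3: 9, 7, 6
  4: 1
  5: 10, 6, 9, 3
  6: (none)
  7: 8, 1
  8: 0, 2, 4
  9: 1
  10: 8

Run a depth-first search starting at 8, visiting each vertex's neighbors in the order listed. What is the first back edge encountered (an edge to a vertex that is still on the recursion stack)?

10->8

DFS from 8 (visiting each vertex's neighbors in the order listed); mark gray on enter, black on exit:
8 gray
  0 gray
    1 gray
      5 gray
        10 gray
          10→8: 8 is gray → back edge
First back edge: 10 → 8.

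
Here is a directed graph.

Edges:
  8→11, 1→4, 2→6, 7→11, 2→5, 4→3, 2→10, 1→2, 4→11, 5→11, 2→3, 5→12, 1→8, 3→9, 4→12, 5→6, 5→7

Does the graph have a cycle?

No

DFS with white/gray/black marking, starting from 9:
9 gray
9 black
8 gray
  11 gray
  11 black
8 black
2 gray
  10 gray
  10 black
  5 gray
    12 gray
    12 black
    5→11: 11 black — skip
    6 gray
    6 black
    7 gray
      7→11: 11 black — skip
    7 black
  5 black
  3 gray
    3→9: 9 black — skip
  3 black
  2→6: 6 black — skip
2 black
1 gray
  1→8: 8 black — skip
  4 gray
    4→12: 12 black — skip
    4→3: 3 black — skip
    4→11: 11 black — skip
  4 black
  1→2: 2 black — skip
1 black
Every edge goes to a white or black vertex — no back edge, so the graph is acyclic.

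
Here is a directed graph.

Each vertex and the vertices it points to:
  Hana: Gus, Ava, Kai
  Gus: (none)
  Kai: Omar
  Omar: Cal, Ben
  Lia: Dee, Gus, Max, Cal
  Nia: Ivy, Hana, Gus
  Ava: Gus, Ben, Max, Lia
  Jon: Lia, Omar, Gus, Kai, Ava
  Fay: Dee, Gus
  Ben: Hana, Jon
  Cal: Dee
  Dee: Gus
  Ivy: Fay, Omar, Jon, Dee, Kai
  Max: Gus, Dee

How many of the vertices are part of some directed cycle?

6

A vertex is on a directed cycle iff it belongs to a strongly connected component of size ≥ 2 (or has a self-loop).
The vertices on cycles are {Ava, Ben, Jon, Kai, Hana, Omar} — 6 in total.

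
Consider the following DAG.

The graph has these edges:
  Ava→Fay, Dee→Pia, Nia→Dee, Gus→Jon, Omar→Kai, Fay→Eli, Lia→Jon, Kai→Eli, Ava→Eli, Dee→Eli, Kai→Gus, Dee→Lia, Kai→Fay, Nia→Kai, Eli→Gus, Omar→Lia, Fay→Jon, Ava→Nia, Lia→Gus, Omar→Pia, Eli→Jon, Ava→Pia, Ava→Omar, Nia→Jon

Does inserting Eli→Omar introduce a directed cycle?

Adding Eli→Omar creates a cycle iff Omar can already reach Eli.
Path from Omar: Omar → Kai → Eli.
So Omar → … → Eli → Omar is a cycle.

Yes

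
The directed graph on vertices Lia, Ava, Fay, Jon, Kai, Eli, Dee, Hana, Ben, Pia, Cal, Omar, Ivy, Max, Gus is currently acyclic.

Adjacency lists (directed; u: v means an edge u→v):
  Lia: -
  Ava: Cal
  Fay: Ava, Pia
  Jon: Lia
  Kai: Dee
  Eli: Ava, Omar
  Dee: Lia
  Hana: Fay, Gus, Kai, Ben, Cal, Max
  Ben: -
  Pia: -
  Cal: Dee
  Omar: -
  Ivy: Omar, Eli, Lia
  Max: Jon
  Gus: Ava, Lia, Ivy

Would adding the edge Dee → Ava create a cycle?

Yes

Adding Dee→Ava creates a cycle iff Ava can already reach Dee.
Path from Ava: Ava → Cal → Dee.
So Ava → … → Dee → Ava is a cycle.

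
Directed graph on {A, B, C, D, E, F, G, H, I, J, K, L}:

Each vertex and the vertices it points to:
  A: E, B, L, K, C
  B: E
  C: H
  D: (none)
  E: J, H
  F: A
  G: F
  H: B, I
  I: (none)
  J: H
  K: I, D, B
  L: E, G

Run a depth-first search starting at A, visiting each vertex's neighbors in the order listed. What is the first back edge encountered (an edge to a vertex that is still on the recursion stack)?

B→E

DFS from A (visiting each vertex's neighbors in the order listed); mark gray on enter, black on exit:
A gray
  E gray
    J gray
      H gray
        B gray
          B→E: E is gray → back edge
First back edge: B → E.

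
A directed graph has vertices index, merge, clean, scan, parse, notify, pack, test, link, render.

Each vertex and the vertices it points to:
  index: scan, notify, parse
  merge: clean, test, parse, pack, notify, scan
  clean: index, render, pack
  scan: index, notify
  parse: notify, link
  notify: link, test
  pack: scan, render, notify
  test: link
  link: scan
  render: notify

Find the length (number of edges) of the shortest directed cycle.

2

For each vertex v, BFS finds the shortest path from v back to v.
The shortest such closed walk is index → scan → index, length 2.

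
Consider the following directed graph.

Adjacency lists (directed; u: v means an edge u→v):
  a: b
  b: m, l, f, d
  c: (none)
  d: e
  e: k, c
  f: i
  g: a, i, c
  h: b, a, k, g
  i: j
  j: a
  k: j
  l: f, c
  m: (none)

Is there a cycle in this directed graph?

Yes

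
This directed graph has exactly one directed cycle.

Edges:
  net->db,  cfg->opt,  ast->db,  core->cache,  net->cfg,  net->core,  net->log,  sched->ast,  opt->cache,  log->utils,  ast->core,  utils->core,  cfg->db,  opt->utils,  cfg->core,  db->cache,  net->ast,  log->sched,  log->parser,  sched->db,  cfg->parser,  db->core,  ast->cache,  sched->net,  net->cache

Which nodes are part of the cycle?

DFS with gray/black marking from net:
net gray
  cfg gray
    db gray
      cache gray
      cache black
      core gray
        core→cache: cache black — skip
      core black
    db black
    opt gray
      utils gray
        utils→core: core black — skip
      utils black
      opt→cache: cache black — skip
    opt black
    cfg→core: core black — skip
    parser gray
    parser black
  cfg black
  net→core: core black — skip
  net→cache: cache black — skip
  net→db: db black — skip
  log gray
    log→utils: utils black — skip
    log→parser: parser black — skip
    sched gray
      sched→db: db black — skip
      ast gray
        ast→core: core black — skip
        ast→cache: cache black — skip
        ast→db: db black — skip
      ast black
      sched→net: net is gray → back edge
Back edge closes the cycle net → log → sched → net; its vertices are {log, net, sched}.

log, net, sched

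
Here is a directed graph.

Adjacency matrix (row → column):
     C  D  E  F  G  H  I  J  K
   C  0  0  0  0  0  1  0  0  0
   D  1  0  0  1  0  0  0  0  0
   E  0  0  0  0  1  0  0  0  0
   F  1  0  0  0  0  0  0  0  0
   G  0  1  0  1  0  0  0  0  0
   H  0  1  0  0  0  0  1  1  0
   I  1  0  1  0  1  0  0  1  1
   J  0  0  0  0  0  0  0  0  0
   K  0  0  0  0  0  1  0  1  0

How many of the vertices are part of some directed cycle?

A vertex is on a directed cycle iff it belongs to a strongly connected component of size ≥ 2 (or has a self-loop).
The vertices on cycles are {C, D, E, F, G, H, I, K} — 8 in total.

8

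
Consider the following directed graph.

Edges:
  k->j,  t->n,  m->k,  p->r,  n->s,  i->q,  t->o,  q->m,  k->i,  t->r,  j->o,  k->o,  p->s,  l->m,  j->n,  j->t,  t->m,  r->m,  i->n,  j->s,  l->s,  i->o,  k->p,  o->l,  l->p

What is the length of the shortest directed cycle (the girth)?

4

For each vertex v, BFS finds the shortest path from v back to v.
The shortest such closed walk is k → j → t → m → k, length 4.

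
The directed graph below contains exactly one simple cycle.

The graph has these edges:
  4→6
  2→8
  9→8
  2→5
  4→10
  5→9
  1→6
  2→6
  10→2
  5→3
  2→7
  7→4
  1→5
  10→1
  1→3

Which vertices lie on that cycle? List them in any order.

DFS with gray/black marking from 10:
10 gray
  1 gray
    6 gray
    6 black
    3 gray
    3 black
    5 gray
      5→3: 3 black — skip
      9 gray
        8 gray
        8 black
      9 black
    5 black
  1 black
  2 gray
    2→5: 5 black — skip
    2→8: 8 black — skip
    2→6: 6 black — skip
    7 gray
      4 gray
        4→6: 6 black — skip
        4→10: 10 is gray → back edge
Back edge closes the cycle 10 → 2 → 7 → 4 → 10; its vertices are {2, 4, 7, 10}.

2, 4, 7, 10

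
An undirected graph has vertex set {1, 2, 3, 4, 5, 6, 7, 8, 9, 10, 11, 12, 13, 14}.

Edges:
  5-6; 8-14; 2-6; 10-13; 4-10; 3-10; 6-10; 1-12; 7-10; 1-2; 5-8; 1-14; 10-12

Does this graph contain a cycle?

DFS, tracking each vertex's parent; an edge to a visited non-parent vertex closes a cycle.
Start from 4:
visit 4 (parent –)
  visit 10 (parent 4)
    visit 13 (parent 10)
      13–10: parent, skip
    visit 7 (parent 10)
      7–10: parent, skip
    visit 6 (parent 10)
      visit 5 (parent 6)
        visit 8 (parent 5)
          8–5: parent, skip
          visit 14 (parent 8)
            14–8: parent, skip
            visit 1 (parent 14)
              visit 12 (parent 1)
                12–10: 10 visited and ≠ parent → cycle
Cycle: 10 – 6 – 5 – 8 – 14 – 1 – 12 – 10.

Yes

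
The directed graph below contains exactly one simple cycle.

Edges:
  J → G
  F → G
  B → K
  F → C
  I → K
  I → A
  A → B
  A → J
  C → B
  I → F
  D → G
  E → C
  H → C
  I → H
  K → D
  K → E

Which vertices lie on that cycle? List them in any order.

DFS with gray/black marking from K:
K gray
  E gray
    C gray
      B gray
        B→K: K is gray → back edge
Back edge closes the cycle K → E → C → B → K; its vertices are {B, C, E, K}.

B, C, E, K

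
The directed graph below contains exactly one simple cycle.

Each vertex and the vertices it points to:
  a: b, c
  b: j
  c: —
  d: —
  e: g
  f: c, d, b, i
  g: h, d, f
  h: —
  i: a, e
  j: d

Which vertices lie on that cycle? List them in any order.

DFS with gray/black marking from i:
i gray
  a gray
    b gray
      j gray
        d gray
        d black
      j black
    b black
    c gray
    c black
  a black
  e gray
    g gray
      h gray
      h black
      g→d: d black — skip
      f gray
        f→c: c black — skip
        f→d: d black — skip
        f→b: b black — skip
        f→i: i is gray → back edge
Back edge closes the cycle i → e → g → f → i; its vertices are {e, f, g, i}.

e, f, g, i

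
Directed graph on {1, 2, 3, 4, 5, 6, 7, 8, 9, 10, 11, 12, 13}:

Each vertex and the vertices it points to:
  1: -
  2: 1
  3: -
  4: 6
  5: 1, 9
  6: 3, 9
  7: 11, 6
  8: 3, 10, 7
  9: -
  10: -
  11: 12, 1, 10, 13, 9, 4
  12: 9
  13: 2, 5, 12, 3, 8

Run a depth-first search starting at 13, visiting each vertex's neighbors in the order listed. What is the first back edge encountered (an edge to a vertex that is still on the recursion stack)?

11→13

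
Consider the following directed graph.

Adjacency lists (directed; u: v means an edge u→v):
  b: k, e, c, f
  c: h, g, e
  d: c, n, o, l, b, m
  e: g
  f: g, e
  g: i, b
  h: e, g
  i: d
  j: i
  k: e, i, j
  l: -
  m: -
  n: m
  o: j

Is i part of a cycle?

Yes

i is on a cycle iff i can reach itself via ≥1 edge.
i → d → c → g → i — yes.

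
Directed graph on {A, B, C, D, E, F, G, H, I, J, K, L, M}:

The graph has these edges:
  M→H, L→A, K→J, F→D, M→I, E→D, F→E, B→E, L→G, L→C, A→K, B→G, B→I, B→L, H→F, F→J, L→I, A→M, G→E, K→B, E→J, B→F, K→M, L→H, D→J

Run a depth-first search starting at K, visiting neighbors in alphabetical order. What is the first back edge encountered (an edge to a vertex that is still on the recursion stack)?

DFS from K (visiting neighbors in alphabetical order); mark gray on enter, black on exit:
K gray
  B gray
    E gray
      D gray
        J gray
        J black
      D black
      E→J: J black — skip
    E black
    F gray
      F→D: D black — skip
      F→E: E black — skip
      F→J: J black — skip
    F black
    G gray
      G→E: E black — skip
    G black
    I gray
    I black
    L gray
      A gray
        A→K: K is gray → back edge
First back edge: A → K.

A→K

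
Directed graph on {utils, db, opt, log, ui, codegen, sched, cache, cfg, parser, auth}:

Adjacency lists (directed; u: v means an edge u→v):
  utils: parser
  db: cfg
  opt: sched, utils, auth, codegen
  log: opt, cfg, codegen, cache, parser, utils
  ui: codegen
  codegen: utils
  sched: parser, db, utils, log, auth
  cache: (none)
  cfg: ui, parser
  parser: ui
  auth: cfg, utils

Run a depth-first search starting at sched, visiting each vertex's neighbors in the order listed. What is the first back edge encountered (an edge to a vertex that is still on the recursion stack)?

utils→parser

DFS from sched (visiting each vertex's neighbors in the order listed); mark gray on enter, black on exit:
sched gray
  parser gray
    ui gray
      codegen gray
        utils gray
          utils→parser: parser is gray → back edge
First back edge: utils → parser.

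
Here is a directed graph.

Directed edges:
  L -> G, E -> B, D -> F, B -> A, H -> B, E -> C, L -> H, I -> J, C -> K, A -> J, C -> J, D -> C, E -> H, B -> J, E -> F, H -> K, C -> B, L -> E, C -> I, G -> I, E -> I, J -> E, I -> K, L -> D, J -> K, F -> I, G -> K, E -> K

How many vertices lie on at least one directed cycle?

8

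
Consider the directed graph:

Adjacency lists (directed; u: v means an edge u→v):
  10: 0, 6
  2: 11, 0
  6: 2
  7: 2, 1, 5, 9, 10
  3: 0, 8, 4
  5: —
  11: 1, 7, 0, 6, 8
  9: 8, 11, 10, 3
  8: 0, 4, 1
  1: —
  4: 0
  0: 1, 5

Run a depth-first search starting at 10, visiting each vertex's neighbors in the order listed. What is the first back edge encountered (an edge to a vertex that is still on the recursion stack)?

7→2

DFS from 10 (visiting each vertex's neighbors in the order listed); mark gray on enter, black on exit:
10 gray
  0 gray
    1 gray
    1 black
    5 gray
    5 black
  0 black
  6 gray
    2 gray
      11 gray
        11→1: 1 black — skip
        7 gray
          7→2: 2 is gray → back edge
First back edge: 7 → 2.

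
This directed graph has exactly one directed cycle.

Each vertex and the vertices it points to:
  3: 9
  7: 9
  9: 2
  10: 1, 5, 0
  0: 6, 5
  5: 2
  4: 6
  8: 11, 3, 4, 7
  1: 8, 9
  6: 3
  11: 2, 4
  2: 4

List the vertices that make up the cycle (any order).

2, 3, 4, 6, 9

DFS with gray/black marking from 6:
6 gray
  3 gray
    9 gray
      2 gray
        4 gray
          4→6: 6 is gray → back edge
Back edge closes the cycle 6 → 3 → 9 → 2 → 4 → 6; its vertices are {2, 3, 4, 6, 9}.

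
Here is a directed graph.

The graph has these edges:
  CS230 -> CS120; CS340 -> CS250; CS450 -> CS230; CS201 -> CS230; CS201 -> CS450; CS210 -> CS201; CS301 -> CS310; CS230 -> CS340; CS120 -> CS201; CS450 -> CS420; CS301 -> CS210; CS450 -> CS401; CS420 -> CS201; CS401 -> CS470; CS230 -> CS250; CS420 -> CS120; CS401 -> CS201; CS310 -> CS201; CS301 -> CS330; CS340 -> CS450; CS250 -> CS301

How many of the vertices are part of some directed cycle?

11

A vertex is on a directed cycle iff it belongs to a strongly connected component of size ≥ 2 (or has a self-loop).
The vertices on cycles are {CS120, CS201, CS210, CS230, CS250, CS301, CS310, CS340, CS401, CS420, CS450} — 11 in total.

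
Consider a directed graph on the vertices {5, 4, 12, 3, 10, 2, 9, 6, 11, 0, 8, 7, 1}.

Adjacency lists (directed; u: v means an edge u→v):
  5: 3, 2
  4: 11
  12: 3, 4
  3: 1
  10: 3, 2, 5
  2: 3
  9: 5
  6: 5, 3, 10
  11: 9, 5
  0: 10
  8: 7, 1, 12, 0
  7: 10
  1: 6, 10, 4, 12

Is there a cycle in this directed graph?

DFS with white/gray/black marking, starting from 6:
6 gray
  5 gray
    3 gray
      1 gray
        1→6: 6 is gray → back edge
Back edge found, so a cycle exists: 6 → 5 → 3 → 1 → 6.

Yes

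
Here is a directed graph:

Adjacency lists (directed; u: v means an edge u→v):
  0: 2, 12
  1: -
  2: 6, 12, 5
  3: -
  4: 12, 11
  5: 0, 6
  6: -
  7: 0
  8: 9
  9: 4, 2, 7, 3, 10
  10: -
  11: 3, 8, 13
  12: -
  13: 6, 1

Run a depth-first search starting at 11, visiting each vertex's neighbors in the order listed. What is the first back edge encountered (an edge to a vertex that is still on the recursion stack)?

4->11

DFS from 11 (visiting each vertex's neighbors in the order listed); mark gray on enter, black on exit:
11 gray
  3 gray
  3 black
  8 gray
    9 gray
      4 gray
        12 gray
        12 black
        4→11: 11 is gray → back edge
First back edge: 4 → 11.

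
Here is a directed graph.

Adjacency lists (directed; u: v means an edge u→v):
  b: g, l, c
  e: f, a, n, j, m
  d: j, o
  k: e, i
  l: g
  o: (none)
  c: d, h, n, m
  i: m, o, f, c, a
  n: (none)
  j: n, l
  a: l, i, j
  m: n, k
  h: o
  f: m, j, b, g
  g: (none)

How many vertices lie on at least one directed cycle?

A vertex is on a directed cycle iff it belongs to a strongly connected component of size ≥ 2 (or has a self-loop).
The vertices on cycles are {a, b, c, e, f, i, k, m} — 8 in total.

8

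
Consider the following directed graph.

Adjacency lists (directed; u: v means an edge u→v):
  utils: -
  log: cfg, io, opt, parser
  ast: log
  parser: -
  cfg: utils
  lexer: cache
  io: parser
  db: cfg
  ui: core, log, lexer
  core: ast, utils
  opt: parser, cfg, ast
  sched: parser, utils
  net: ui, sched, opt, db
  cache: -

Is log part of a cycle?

log is on a cycle iff log can reach itself via ≥1 edge.
log → opt → ast → log — yes.

Yes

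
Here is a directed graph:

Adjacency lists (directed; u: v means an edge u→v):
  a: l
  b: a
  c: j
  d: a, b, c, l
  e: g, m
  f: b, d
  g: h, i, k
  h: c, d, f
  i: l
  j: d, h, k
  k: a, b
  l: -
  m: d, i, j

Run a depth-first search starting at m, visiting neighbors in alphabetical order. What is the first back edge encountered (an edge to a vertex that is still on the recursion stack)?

j->d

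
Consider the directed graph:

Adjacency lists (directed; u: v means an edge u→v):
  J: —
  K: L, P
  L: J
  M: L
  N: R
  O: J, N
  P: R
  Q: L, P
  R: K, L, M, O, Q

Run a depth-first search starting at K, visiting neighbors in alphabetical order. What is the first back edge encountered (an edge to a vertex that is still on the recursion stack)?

DFS from K (visiting neighbors in alphabetical order); mark gray on enter, black on exit:
K gray
  L gray
    J gray
    J black
  L black
  P gray
    R gray
      R→K: K is gray → back edge
First back edge: R → K.

R->K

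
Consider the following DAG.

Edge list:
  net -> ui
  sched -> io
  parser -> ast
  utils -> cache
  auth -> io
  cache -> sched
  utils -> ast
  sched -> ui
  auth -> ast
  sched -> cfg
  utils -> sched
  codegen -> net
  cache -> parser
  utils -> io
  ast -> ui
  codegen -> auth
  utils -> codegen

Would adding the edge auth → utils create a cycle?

Yes

Adding auth→utils creates a cycle iff utils can already reach auth.
Path from utils: utils → codegen → auth.
So utils → … → auth → utils is a cycle.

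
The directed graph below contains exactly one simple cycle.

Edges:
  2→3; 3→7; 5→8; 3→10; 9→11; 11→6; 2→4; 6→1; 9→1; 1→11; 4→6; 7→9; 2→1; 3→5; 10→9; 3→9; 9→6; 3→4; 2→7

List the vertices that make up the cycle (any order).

DFS with gray/black marking from 1:
1 gray
  11 gray
    6 gray
      6→1: 1 is gray → back edge
Back edge closes the cycle 1 → 11 → 6 → 1; its vertices are {1, 6, 11}.

1, 6, 11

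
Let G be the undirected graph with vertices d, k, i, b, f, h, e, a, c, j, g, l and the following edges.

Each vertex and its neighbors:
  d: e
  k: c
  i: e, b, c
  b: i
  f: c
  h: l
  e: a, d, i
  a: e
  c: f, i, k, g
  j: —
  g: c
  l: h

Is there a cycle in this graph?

No

DFS, tracking each vertex's parent; an edge to a visited non-parent vertex closes a cycle.
Start from g:
visit g (parent –)
  visit c (parent g)
    visit f (parent c)
      f–c: parent, skip
    visit i (parent c)
      visit e (parent i)
        visit a (parent e)
          a–e: parent, skip
        visit d (parent e)
          d–e: parent, skip
        e–i: parent, skip
      visit b (parent i)
        b–i: parent, skip
      i–c: parent, skip
    visit k (parent c)
      k–c: parent, skip
    c–g: parent, skip
visit h (parent –)
  visit l (parent h)
    l–h: parent, skip
visit j (parent –)
No non-parent visited neighbor found — the graph is a forest.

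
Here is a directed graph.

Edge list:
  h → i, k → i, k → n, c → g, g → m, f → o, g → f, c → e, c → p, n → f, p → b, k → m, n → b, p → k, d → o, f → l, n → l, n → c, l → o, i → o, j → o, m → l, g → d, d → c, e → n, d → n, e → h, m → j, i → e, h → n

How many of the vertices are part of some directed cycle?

A vertex is on a directed cycle iff it belongs to a strongly connected component of size ≥ 2 (or has a self-loop).
The vertices on cycles are {c, d, e, g, h, i, k, n, p} — 9 in total.

9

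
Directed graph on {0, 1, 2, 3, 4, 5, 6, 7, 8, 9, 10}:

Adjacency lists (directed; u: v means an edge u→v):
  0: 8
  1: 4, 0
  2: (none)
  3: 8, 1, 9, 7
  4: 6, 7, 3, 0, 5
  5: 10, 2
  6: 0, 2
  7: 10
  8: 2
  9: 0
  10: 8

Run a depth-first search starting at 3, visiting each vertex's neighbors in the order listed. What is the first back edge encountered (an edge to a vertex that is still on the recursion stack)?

DFS from 3 (visiting each vertex's neighbors in the order listed); mark gray on enter, black on exit:
3 gray
  8 gray
    2 gray
    2 black
  8 black
  1 gray
    4 gray
      6 gray
        0 gray
          0→8: 8 black — skip
        0 black
        6→2: 2 black — skip
      6 black
      7 gray
        10 gray
          10→8: 8 black — skip
        10 black
      7 black
      4→3: 3 is gray → back edge
First back edge: 4 → 3.

4->3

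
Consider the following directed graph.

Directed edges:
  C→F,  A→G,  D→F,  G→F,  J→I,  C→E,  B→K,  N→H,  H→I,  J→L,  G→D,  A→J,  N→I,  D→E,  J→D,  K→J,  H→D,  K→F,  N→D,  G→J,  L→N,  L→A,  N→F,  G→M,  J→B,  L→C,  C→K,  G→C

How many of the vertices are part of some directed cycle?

A vertex is on a directed cycle iff it belongs to a strongly connected component of size ≥ 2 (or has a self-loop).
The vertices on cycles are {A, B, C, G, J, K, L} — 7 in total.

7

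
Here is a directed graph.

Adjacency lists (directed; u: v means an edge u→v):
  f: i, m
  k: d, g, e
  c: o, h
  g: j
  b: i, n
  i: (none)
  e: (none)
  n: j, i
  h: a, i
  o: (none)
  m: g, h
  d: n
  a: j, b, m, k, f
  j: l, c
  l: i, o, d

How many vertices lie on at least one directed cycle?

A vertex is on a directed cycle iff it belongs to a strongly connected component of size ≥ 2 (or has a self-loop).
The vertices on cycles are {a, b, c, d, f, g, h, j, k, l, m, n} — 12 in total.

12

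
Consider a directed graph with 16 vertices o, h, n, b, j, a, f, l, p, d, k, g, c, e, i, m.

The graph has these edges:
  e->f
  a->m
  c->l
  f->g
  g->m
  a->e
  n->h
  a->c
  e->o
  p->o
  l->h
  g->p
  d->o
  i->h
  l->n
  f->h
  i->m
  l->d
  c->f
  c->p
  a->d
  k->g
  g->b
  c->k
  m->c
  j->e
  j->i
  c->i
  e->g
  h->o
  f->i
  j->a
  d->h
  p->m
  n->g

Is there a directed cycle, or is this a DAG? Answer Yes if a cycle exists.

Yes

DFS with white/gray/black marking, starting from l:
l gray
  d gray
    h gray
      o gray
      o black
    h black
    d→o: o black — skip
  d black
  n gray
    g gray
      b gray
      b black
      p gray
        m gray
          c gray
            c→p: p is gray → back edge
Back edge found, so a cycle exists: p → m → c → p.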